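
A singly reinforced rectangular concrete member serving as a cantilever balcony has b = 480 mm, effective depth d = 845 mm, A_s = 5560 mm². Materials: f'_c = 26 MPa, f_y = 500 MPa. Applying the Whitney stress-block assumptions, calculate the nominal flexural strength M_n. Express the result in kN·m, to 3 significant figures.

M_n ≈ 1980 kN·m

T = A_s f_y = 5560 × 500 = 2780000 N = 2780 kN.
From C = T: a = T/(0.85 f'_c b) = 2780000/(0.85 × 26 × 480) = 262.07 mm.
M_n = T(d − a/2) = 2780 kN × (845 − 131.035) mm = 1984.82 kN·m.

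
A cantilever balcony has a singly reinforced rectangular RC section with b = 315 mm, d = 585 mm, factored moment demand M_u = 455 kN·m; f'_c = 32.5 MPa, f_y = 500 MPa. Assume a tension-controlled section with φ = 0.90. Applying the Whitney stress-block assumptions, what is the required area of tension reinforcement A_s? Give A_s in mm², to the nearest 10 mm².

A_s ≈ 1910 mm²

M_n = M_u/φ = 455/0.90 = 505.556 kN·m.
With M_n = 0.85 f'_c a b (d − a/2), solve the quadratic for a:
a = d − √(d² − 2M_n/(0.85 f'_c b)) = 585 − √(585² − 2 × 505.556×10⁶/(0.85 × 32.5 × 315)) = 109.57 mm.
A_s = 0.85 f'_c a b / f_y = 0.85 × 32.5 × 109.57 × 315 / 500 = 1906.9 mm².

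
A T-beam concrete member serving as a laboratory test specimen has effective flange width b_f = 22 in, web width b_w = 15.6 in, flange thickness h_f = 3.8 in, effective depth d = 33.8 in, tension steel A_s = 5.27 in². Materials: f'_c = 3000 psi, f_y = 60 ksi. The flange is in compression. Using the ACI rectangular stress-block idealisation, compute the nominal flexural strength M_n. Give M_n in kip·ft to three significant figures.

M_n ≈ 813 kip·ft

Tension: T = A_s f_y = 5.27 × 60 = 316.2 kips.
Try a within the flange: a = T/(0.85 f'_c b_f) = 316.2/(0.85 × 3 × 22) = 5.636 in.
a = 5.636 > h_f = 3.8 in: the block extends into the web. Split into flange-overhang and web parts.
C_f = 0.85 f'_c (b_f − b_w) h_f = 0.85 × 3 × (22 − 15.6) × 3.8 = 62.0 kips.
Remaining web compression depth: a_w = (T − C_f)/(0.85 f'_c b_w) = (316.2 − 62.0)/(0.85 × 3 × 15.6) = 6.390 in.
M_n = C_f(d − h_f/2) + (T − C_f)(d − a_w/2) = 62.0 × (33.8 − 1.9) + 254.2 × (33.8 − 3.195) = 1977.8 + 7779.8 = 9757.6 kip·in.
M_n = 9757.6/12 = 813.13 kip·ft.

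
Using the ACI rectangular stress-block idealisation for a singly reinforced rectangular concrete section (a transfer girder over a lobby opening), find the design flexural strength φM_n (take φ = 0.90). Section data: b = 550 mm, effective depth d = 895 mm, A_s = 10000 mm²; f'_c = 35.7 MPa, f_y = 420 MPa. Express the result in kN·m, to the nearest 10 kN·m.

T = A_s f_y = 10000 × 420 = 4200000 N = 4200 kN.
From C = T: a = T/(0.85 f'_c b) = 4200000/(0.85 × 35.7 × 550) = 251.65 mm.
M_n = T(d − a/2) = 4200 kN × (895 − 125.825) mm = 3230.54 kN·m.
φM_n = 0.90 × 3230.54 = 2907.49 kN·m.

φM_n ≈ 2910 kN·m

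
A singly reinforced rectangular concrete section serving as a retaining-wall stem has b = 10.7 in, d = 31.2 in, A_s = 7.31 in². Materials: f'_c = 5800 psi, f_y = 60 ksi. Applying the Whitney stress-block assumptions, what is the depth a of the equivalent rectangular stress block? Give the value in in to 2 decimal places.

a ≈ 8.31 in

T = A_s f_y = 7.31 × 60 = 438.6 kips.
a = T/(0.85 f'_c b) = 438.6/(0.85 × 5.8 × 10.7) = 8.31 in.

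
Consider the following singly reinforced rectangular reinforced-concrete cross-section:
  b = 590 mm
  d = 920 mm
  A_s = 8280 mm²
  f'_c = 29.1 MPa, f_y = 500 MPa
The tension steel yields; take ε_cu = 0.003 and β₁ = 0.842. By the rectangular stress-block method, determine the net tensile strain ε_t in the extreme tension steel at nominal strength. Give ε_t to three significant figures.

a = A_s f_y/(0.85 f'_c b) = 283.69 mm.
β₁ = 0.842, so c = a/β₁ = 283.69/0.842 = 336.92 mm.
From the linear strain diagram with ε_cu = 0.003: ε_t = 0.003 (d − c)/c = 0.003 × (920 − 336.92)/336.92 = 0.00519.
Since ε_t ≥ 0.005, the section is tension-controlled.

ε_t ≈ 0.00519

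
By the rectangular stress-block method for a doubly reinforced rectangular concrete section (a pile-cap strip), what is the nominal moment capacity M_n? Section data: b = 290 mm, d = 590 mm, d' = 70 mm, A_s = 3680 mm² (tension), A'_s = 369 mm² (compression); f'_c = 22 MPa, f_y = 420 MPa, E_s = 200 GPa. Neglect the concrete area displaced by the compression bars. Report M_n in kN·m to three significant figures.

M_n ≈ 723 kN·m

Assume both tension and compression steel yield.
Net tension couple steel: A_s − A'_s = 3311 mm².
a = (A_s − A'_s) f_y / (0.85 f'_c b) = 1390620/(0.85 × 22 × 290) = 256.43 mm.
c = a/β₁ = 256.43/0.85 = 301.68 mm; ε'_s = 0.003(c − d')/c = 0.0023 ≥ f_y/E_s = 0.0021, so compression steel does yield.
M_n = (A_s − A'_s) f_y (d − a/2) + A'_s f_y (d − d') = [1390620 × (590 − 128.215) + 154980 × (590 − 70)] × 10⁻⁶ = 642.17 + 80.59 = 722.76 kN·m.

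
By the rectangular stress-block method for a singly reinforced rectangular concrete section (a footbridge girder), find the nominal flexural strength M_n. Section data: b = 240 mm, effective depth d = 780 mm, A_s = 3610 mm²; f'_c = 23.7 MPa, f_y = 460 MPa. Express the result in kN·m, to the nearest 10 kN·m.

T = A_s f_y = 3610 × 460 = 1660600 N = 1660.6 kN.
From C = T: a = T/(0.85 f'_c b) = 1660600/(0.85 × 23.7 × 240) = 343.47 mm.
M_n = T(d − a/2) = 1660.6 kN × (780 − 171.735) mm = 1010.08 kN·m.

M_n ≈ 1010 kN·m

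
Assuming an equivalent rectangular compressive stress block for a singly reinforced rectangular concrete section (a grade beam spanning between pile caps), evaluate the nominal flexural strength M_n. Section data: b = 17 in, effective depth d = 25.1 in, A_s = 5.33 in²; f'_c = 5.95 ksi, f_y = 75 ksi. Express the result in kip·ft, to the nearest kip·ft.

T = A_s f_y = 5.33 × 75 = 399.75 kips.
a = T/(0.85 f'_c b) = 399.75/(0.85 × 5.95 × 17) = 4.649 in.
M_n = T(d − a/2) = 399.75 × (25.1 − 2.3245) = 9104.5 kip·in = 9104.5/12 = 758.71 kip·ft.

M_n ≈ 759 kip·ft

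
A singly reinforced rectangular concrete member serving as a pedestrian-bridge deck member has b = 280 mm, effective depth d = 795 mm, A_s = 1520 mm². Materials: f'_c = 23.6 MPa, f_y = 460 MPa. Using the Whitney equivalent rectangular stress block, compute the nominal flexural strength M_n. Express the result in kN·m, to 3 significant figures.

M_n ≈ 512 kN·m

T = A_s f_y = 1520 × 460 = 699200 N = 699.2 kN.
From C = T: a = T/(0.85 f'_c b) = 699200/(0.85 × 23.6 × 280) = 124.48 mm.
M_n = T(d − a/2) = 699.2 kN × (795 − 62.24) mm = 512.35 kN·m.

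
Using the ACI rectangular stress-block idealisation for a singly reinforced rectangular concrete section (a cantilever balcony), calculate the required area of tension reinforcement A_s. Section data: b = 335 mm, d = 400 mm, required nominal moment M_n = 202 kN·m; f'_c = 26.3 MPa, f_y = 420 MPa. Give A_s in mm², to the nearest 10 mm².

With M_n = 0.85 f'_c a b (d − a/2), solve the quadratic for a:
a = d − √(d² − 2M_n/(0.85 f'_c b)) = 400 − √(400² − 2 × 202×10⁶/(0.85 × 26.3 × 335)) = 74.34 mm.
A_s = 0.85 f'_c a b / f_y = 0.85 × 26.3 × 74.34 × 335 / 420 = 1325.5 mm².

A_s ≈ 1330 mm²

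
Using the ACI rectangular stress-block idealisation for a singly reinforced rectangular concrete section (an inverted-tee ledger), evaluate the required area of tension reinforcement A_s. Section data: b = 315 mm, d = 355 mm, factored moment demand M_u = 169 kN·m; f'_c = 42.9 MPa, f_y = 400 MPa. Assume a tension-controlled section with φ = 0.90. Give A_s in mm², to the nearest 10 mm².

A_s ≈ 1420 mm²

M_n = M_u/φ = 169/0.90 = 187.778 kN·m.
With M_n = 0.85 f'_c a b (d − a/2), solve the quadratic for a:
a = d − √(d² − 2M_n/(0.85 f'_c b)) = 355 − √(355² − 2 × 187.778×10⁶/(0.85 × 42.9 × 315)) = 49.50 mm.
A_s = 0.85 f'_c a b / f_y = 0.85 × 42.9 × 49.50 × 315 / 400 = 1421.5 mm².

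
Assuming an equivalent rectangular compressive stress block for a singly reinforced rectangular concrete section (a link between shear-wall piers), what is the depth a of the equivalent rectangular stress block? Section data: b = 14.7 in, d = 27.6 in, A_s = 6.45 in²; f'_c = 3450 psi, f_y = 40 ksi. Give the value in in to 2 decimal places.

a ≈ 5.99 in

T = A_s f_y = 6.45 × 40 = 258 kips.
a = T/(0.85 f'_c b) = 258/(0.85 × 3.45 × 14.7) = 5.99 in.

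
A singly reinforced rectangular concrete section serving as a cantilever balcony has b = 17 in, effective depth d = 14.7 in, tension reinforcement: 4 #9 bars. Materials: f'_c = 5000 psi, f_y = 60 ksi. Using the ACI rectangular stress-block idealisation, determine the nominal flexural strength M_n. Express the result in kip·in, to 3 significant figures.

M_n ≈ 3130 kip·in

A_s = 4 × 1 = 4 in².
T = A_s f_y = 4 × 60 = 240 kips.
a = T/(0.85 f'_c b) = 240/(0.85 × 5 × 17) = 3.322 in.
M_n = T(d − a/2) = 240 × (14.7 − 1.661) = 3129.4 kip·in.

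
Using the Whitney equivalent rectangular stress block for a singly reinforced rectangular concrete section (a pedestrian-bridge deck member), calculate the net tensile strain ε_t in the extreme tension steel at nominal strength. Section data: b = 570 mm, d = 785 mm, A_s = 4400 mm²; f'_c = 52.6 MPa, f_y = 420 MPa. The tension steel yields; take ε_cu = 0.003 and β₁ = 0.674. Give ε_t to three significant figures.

a = A_s f_y/(0.85 f'_c b) = 72.51 mm.
β₁ = 0.674, so c = a/β₁ = 72.51/0.674 = 107.58 mm.
From the linear strain diagram with ε_cu = 0.003: ε_t = 0.003 (d − c)/c = 0.003 × (785 − 107.58)/107.58 = 0.0189.
Since ε_t ≥ 0.005, the section is tension-controlled.

ε_t ≈ 0.0189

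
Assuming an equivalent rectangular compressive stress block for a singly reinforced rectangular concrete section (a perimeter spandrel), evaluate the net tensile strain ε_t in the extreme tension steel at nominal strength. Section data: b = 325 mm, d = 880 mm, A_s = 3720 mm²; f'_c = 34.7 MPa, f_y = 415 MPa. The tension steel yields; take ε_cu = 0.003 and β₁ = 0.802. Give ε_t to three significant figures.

a = A_s f_y/(0.85 f'_c b) = 161.05 mm.
β₁ = 0.802, so c = a/β₁ = 161.05/0.802 = 200.81 mm.
From the linear strain diagram with ε_cu = 0.003: ε_t = 0.003 (d − c)/c = 0.003 × (880 − 200.81)/200.81 = 0.0101.
Since ε_t ≥ 0.005, the section is tension-controlled.

ε_t ≈ 0.0101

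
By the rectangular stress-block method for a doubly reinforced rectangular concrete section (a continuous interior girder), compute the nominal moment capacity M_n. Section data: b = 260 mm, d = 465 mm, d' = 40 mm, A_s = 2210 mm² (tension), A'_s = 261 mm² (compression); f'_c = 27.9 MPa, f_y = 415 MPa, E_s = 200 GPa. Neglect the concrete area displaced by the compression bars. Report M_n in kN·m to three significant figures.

Assume both tension and compression steel yield.
Net tension couple steel: A_s − A'_s = 1949 mm².
a = (A_s − A'_s) f_y / (0.85 f'_c b) = 808835/(0.85 × 27.9 × 260) = 131.18 mm.
c = a/β₁ = 131.18/0.85 = 154.33 mm; ε'_s = 0.003(c − d')/c = 0.0022 ≥ f_y/E_s = 0.0021, so compression steel does yield.
M_n = (A_s − A'_s) f_y (d − a/2) + A'_s f_y (d − d') = [808835 × (465 − 65.59) + 108315 × (465 − 40)] × 10⁻⁶ = 323.06 + 46.03 = 369.09 kN·m.

M_n ≈ 369 kN·m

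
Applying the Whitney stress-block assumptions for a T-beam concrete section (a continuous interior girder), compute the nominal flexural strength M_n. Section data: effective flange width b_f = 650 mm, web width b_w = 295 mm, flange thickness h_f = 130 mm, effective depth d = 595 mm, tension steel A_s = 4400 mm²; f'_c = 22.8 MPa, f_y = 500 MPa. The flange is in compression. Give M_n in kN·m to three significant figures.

M_n ≈ 1100 kN·m

Tension: T = A_s f_y = 4400 × 500 = 2200000 N.
Try a within the flange: a = T/(0.85 f'_c b_f) = 2200000/(0.85 × 22.8 × 650) = 174.64 mm.
a = 174.64 > h_f = 130 mm: the block extends into the web. Split into flange-overhang and web parts.
C_f = 0.85 f'_c (b_f − b_w) h_f = 0.85 × 22.8 × (650 − 295) × 130 = 894387 N.
Remaining web compression depth: a_w = (T − C_f)/(0.85 f'_c b_w) = (2200000 − 894387)/(0.85 × 22.8 × 295) = 228.37 mm.
M_n = C_f(d − h_f/2) + (T − C_f)(d − a_w/2) = 894387 × (595 − 65) + 1305613 × (595 − 114.185) = 474.03 + 627.76 = 1101.79 × 10⁶ N·mm.
M_n = 1101.79 kN·m.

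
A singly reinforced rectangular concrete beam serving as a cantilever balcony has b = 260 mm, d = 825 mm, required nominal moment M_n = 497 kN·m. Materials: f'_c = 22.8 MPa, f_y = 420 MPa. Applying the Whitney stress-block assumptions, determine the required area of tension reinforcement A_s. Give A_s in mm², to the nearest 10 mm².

With M_n = 0.85 f'_c a b (d − a/2), solve the quadratic for a:
a = d − √(d² − 2M_n/(0.85 f'_c b)) = 825 − √(825² − 2 × 497×10⁶/(0.85 × 22.8 × 260)) = 129.76 mm.
A_s = 0.85 f'_c a b / f_y = 0.85 × 22.8 × 129.76 × 260 / 420 = 1556.7 mm².

A_s ≈ 1560 mm²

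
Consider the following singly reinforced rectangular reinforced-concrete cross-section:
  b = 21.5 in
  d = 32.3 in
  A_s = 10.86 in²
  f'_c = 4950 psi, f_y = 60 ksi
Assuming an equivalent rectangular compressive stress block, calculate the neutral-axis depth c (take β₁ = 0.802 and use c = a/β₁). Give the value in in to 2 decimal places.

T = A_s f_y = 10.86 × 60 = 651.6 kips.
a = T/(0.85 f'_c b) = 651.6/(0.85 × 4.95 × 21.5) = 7.2031 in.
With β₁ = 0.802, c = a/β₁ = 7.2031/0.802 = 8.98 in.

c ≈ 8.98 in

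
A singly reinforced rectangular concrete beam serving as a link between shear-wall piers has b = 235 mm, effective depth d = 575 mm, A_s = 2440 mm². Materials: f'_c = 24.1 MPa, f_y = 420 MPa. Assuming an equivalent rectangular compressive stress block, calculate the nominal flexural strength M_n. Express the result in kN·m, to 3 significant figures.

T = A_s f_y = 2440 × 420 = 1024800 N = 1024.8 kN.
From C = T: a = T/(0.85 f'_c b) = 1024800/(0.85 × 24.1 × 235) = 212.88 mm.
M_n = T(d − a/2) = 1024.8 kN × (575 − 106.44) mm = 480.18 kN·m.

M_n ≈ 480 kN·m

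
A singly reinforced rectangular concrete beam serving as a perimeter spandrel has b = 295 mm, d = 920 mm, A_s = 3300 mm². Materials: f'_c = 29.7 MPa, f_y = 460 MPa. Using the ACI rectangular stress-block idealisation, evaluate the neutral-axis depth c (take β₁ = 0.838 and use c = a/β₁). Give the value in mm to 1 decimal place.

T = A_s f_y = 3300 × 460 = 1518000 N = 1518 kN.
Setting C = 0.85 f'_c a b equal to T: a = 1518000/(0.85 × 29.7 × 295) = 203.833 mm.
With β₁ = 0.838, c = a/β₁ = 203.833/0.838 = 243.2 mm.

c ≈ 243.2 mm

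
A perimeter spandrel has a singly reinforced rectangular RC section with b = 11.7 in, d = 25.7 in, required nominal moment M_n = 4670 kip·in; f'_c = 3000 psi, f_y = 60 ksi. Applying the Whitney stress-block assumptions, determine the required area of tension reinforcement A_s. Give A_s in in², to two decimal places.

From M_n = 0.85 f'_c a b (d − a/2):
a = d − √(d² − 2M_n/(0.85 f'_c b)) = 25.7 − √(25.7² − 2 × 4670/(0.85 × 3 × 11.7)) = 7.060 in.
A_s = 0.85 f'_c a b / f_y = 0.85 × 3 × 7.060 × 11.7 / 60 = 3.511 in².

A_s ≈ 3.51 in²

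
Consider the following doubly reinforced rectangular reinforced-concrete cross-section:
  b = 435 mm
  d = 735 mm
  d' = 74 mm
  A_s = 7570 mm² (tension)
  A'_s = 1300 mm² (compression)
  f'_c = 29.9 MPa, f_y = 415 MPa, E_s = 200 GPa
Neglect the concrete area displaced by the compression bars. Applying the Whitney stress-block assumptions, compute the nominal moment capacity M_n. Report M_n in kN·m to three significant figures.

M_n ≈ 1960 kN·m

Assume both tension and compression steel yield.
Net tension couple steel: A_s − A'_s = 6270 mm².
a = (A_s − A'_s) f_y / (0.85 f'_c b) = 2602050/(0.85 × 29.9 × 435) = 235.36 mm.
c = a/β₁ = 235.36/0.836 = 281.53 mm; ε'_s = 0.003(c − d')/c = 0.0022 ≥ f_y/E_s = 0.0021, so compression steel does yield.
M_n = (A_s − A'_s) f_y (d − a/2) + A'_s f_y (d − d') = [2602050 × (735 − 117.68) + 539500 × (735 − 74)] × 10⁻⁶ = 1606.30 + 356.61 = 1962.91 kN·m.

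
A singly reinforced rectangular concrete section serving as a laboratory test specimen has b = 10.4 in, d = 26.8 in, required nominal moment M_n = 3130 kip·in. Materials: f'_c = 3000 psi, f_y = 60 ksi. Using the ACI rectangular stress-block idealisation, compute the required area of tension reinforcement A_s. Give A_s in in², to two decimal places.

From M_n = 0.85 f'_c a b (d − a/2):
a = d − √(d² − 2M_n/(0.85 f'_c b)) = 26.8 − √(26.8² − 2 × 3130/(0.85 × 3 × 10.4)) = 4.841 in.
A_s = 0.85 f'_c a b / f_y = 0.85 × 3 × 4.841 × 10.4 / 60 = 2.140 in².

A_s ≈ 2.14 in²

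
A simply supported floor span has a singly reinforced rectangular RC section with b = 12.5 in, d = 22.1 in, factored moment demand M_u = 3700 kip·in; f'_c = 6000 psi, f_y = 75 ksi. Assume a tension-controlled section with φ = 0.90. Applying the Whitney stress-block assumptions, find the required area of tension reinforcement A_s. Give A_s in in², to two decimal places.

A_s ≈ 2.67 in²

M_n = M_u/φ = 3700/0.90 = 4111.11 kip·in.
From M_n = 0.85 f'_c a b (d − a/2):
a = d − √(d² − 2M_n/(0.85 f'_c b)) = 22.1 − √(22.1² − 2 × 4111.11/(0.85 × 6 × 12.5)) = 3.141 in.
A_s = 0.85 f'_c a b / f_y = 0.85 × 6 × 3.141 × 12.5 / 75 = 2.670 in².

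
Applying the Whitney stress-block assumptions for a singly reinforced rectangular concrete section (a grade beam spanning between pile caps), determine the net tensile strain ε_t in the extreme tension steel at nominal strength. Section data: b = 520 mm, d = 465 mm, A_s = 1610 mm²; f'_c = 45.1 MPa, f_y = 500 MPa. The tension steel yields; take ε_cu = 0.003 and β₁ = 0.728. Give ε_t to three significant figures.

a = A_s f_y/(0.85 f'_c b) = 40.38 mm.
β₁ = 0.728, so c = a/β₁ = 40.38/0.728 = 55.47 mm.
From the linear strain diagram with ε_cu = 0.003: ε_t = 0.003 (d − c)/c = 0.003 × (465 − 55.47)/55.47 = 0.0221.
Since ε_t ≥ 0.005, the section is tension-controlled.

ε_t ≈ 0.0221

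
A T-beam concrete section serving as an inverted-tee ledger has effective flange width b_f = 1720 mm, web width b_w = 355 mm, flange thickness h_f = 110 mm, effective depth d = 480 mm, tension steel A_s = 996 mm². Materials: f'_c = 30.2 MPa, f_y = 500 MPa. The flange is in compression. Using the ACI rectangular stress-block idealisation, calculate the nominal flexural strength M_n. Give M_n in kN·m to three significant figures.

M_n ≈ 236 kN·m

Tension: T = A_s f_y = 996 × 500 = 498000 N.
Try a within the flange: a = T/(0.85 f'_c b_f) = 498000/(0.85 × 30.2 × 1720) = 11.28 mm.
Since a = 11.28 ≤ h_f = 110 mm, the stress block lies entirely in the flange; analyse as a rectangular beam of width b_f.
M_n = T(d − a/2) = 498000 × (480 − 5.64) = 236.23 × 10⁶ N·mm.
M_n = 236.23 kN·m.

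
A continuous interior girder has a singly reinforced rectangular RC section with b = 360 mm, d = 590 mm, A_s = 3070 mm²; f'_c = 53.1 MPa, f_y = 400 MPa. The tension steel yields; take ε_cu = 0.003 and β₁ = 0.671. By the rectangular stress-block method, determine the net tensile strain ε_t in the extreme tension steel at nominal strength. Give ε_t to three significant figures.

ε_t ≈ 0.0127

a = A_s f_y/(0.85 f'_c b) = 75.58 mm.
β₁ = 0.671, so c = a/β₁ = 75.58/0.671 = 112.64 mm.
From the linear strain diagram with ε_cu = 0.003: ε_t = 0.003 (d − c)/c = 0.003 × (590 − 112.64)/112.64 = 0.0127.
Since ε_t ≥ 0.005, the section is tension-controlled.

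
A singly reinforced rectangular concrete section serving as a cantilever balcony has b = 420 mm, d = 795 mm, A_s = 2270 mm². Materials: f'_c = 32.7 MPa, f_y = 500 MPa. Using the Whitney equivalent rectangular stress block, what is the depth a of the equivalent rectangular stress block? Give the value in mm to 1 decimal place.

T = A_s f_y = 2270 × 500 = 1135000 N = 1135 kN.
Setting C = 0.85 f'_c a b equal to T: a = 1135000/(0.85 × 32.7 × 420) = 97.2 mm.

a ≈ 97.2 mm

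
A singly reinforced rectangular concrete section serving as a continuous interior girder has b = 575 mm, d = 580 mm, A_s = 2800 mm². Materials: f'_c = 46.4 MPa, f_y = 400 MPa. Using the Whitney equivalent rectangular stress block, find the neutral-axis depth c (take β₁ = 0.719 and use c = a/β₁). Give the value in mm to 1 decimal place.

T = A_s f_y = 2800 × 400 = 1120000 N = 1120 kN.
Setting C = 0.85 f'_c a b equal to T: a = 1120000/(0.85 × 46.4 × 575) = 49.387 mm.
With β₁ = 0.719, c = a/β₁ = 49.387/0.719 = 68.7 mm.

c ≈ 68.7 mm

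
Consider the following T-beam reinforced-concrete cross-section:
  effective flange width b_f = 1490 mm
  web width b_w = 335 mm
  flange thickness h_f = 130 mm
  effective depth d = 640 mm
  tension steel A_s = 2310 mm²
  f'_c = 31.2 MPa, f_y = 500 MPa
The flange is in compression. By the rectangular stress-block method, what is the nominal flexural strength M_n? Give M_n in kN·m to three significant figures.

Tension: T = A_s f_y = 2310 × 500 = 1155000 N.
Try a within the flange: a = T/(0.85 f'_c b_f) = 1155000/(0.85 × 31.2 × 1490) = 29.23 mm.
Since a = 29.23 ≤ h_f = 130 mm, the stress block lies entirely in the flange; analyse as a rectangular beam of width b_f.
M_n = T(d − a/2) = 1155000 × (640 − 14.615) = 722.32 × 10⁶ N·mm.
M_n = 722.32 kN·m.

M_n ≈ 722 kN·m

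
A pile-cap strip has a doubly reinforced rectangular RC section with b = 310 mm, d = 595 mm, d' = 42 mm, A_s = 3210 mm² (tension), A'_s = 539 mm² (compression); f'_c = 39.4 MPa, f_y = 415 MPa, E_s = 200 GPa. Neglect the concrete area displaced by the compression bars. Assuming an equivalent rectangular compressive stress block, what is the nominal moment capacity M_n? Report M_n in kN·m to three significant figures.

M_n ≈ 724 kN·m

Assume both tension and compression steel yield.
Net tension couple steel: A_s − A'_s = 2671 mm².
a = (A_s − A'_s) f_y / (0.85 f'_c b) = 1108465/(0.85 × 39.4 × 310) = 106.77 mm.
c = a/β₁ = 106.77/0.769 = 138.84 mm; ε'_s = 0.003(c − d')/c = 0.0021 ≥ f_y/E_s = 0.0021, so compression steel does yield.
M_n = (A_s − A'_s) f_y (d − a/2) + A'_s f_y (d − d') = [1108465 × (595 − 53.385) + 223685 × (595 − 42)] × 10⁻⁶ = 600.36 + 123.70 = 724.06 kN·m.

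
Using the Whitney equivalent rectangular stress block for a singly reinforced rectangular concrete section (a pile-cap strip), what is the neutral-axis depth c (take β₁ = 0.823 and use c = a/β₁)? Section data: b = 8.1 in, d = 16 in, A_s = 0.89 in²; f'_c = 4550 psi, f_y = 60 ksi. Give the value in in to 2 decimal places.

T = A_s f_y = 0.89 × 60 = 53.4 kips.
a = T/(0.85 f'_c b) = 53.4/(0.85 × 4.55 × 8.1) = 1.7046 in.
With β₁ = 0.823, c = a/β₁ = 1.7046/0.823 = 2.07 in.

c ≈ 2.07 in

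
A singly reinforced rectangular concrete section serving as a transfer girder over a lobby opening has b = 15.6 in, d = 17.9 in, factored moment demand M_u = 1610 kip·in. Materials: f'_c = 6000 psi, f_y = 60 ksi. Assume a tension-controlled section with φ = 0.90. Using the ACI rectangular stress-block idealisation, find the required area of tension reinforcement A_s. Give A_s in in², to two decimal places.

M_n = M_u/φ = 1610/0.90 = 1788.89 kip·in.
From M_n = 0.85 f'_c a b (d − a/2):
a = d − √(d² − 2M_n/(0.85 f'_c b)) = 17.9 − √(17.9² − 2 × 1788.89/(0.85 × 6 × 15.6)) = 1.304 in.
A_s = 0.85 f'_c a b / f_y = 0.85 × 6 × 1.304 × 15.6 / 60 = 1.729 in².

A_s ≈ 1.73 in²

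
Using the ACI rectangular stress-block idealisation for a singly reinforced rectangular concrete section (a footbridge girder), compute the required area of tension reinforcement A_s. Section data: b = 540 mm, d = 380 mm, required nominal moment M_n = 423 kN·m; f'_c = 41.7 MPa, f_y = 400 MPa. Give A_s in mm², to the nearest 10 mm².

A_s ≈ 3040 mm²

With M_n = 0.85 f'_c a b (d − a/2), solve the quadratic for a:
a = d − √(d² − 2M_n/(0.85 f'_c b)) = 380 − √(380² − 2 × 423×10⁶/(0.85 × 41.7 × 540)) = 63.46 mm.
A_s = 0.85 f'_c a b / f_y = 0.85 × 41.7 × 63.46 × 540 / 400 = 3036.6 mm².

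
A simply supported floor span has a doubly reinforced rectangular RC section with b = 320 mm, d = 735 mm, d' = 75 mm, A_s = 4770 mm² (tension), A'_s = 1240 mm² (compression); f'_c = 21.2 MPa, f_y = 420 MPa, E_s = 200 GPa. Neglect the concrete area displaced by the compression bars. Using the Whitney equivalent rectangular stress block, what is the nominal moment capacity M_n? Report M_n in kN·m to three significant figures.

Assume both tension and compression steel yield.
Net tension couple steel: A_s − A'_s = 3530 mm².
a = (A_s − A'_s) f_y / (0.85 f'_c b) = 1482600/(0.85 × 21.2 × 320) = 257.11 mm.
c = a/β₁ = 257.11/0.85 = 302.48 mm; ε'_s = 0.003(c − d')/c = 0.0023 ≥ f_y/E_s = 0.0021, so compression steel does yield.
M_n = (A_s − A'_s) f_y (d − a/2) + A'_s f_y (d − d') = [1482600 × (735 − 128.555) + 520800 × (735 − 75)] × 10⁻⁶ = 899.12 + 343.73 = 1242.85 kN·m.

M_n ≈ 1240 kN·m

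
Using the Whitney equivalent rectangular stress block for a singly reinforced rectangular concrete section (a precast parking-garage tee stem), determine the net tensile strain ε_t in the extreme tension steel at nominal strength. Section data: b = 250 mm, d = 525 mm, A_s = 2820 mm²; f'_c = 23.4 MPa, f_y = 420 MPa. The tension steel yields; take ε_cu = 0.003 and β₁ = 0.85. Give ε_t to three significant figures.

a = A_s f_y/(0.85 f'_c b) = 238.19 mm.
β₁ = 0.85, so c = a/β₁ = 238.19/0.85 = 280.22 mm.
From the linear strain diagram with ε_cu = 0.003: ε_t = 0.003 (d − c)/c = 0.003 × (525 − 280.22)/280.22 = 0.00262.
ε_t < 0.004 — the section is over-reinforced for flexure under ACI limits.

ε_t ≈ 0.00262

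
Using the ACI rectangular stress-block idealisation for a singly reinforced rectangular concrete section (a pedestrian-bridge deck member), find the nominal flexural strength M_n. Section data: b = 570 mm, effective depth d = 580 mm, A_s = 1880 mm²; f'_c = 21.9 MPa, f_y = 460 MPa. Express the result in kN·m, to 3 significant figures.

T = A_s f_y = 1880 × 460 = 864800 N = 864.8 kN.
From C = T: a = T/(0.85 f'_c b) = 864800/(0.85 × 21.9 × 570) = 81.50 mm.
M_n = T(d − a/2) = 864.8 kN × (580 − 40.75) mm = 466.34 kN·m.

M_n ≈ 466 kN·m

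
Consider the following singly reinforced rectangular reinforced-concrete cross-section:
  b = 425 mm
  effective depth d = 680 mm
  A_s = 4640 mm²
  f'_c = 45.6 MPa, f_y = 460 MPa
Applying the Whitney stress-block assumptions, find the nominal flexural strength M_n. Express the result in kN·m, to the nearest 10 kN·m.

M_n ≈ 1310 kN·m

T = A_s f_y = 4640 × 460 = 2134400 N = 2134.4 kN.
From C = T: a = T/(0.85 f'_c b) = 2134400/(0.85 × 45.6 × 425) = 129.57 mm.
M_n = T(d − a/2) = 2134.4 kN × (680 − 64.785) mm = 1313.11 kN·m.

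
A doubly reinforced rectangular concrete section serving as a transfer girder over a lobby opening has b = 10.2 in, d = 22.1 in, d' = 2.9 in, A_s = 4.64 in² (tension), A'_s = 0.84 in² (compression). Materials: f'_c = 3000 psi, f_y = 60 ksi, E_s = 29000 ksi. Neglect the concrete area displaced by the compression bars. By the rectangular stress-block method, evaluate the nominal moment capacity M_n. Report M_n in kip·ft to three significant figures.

Assume both steels yield.
a = (A_s − A'_s) f_y/(0.85 f'_c b) = (4.64 − 0.84) × 60/(0.85 × 3 × 10.2) = 8.766 in.
c = a/β₁ = 8.766/0.85 = 10.313 in; ε'_s = 0.003(c − d')/c = 0.0022 ≥ ε_y = 0.0021, so the compression steel yields.
M_n = (A_s − A'_s) f_y (d − a/2) + A'_s f_y (d − d') = 228 × (22.1 − 4.383) + 50.4 × (22.1 − 2.9) = 4039.5 + 967.7 = 5007.2 kip·in = 5007.2/12 = 417.27 kip·ft.

M_n ≈ 417 kip·ft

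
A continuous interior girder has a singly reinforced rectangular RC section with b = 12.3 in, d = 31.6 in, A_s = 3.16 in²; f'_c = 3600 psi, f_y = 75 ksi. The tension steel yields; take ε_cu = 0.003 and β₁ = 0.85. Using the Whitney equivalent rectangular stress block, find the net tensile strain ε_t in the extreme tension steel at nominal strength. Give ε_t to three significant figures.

a = A_s f_y/(0.85 f'_c b) = 6.297 in.
β₁ = 0.85, so c = a/β₁ = 6.297/0.85 = 7.408 in.
From the linear strain diagram with ε_cu = 0.003: ε_t = 0.003 (d − c)/c = 0.003 × (31.6 − 7.408)/7.408 = 0.00980.
Since ε_t ≥ 0.005, the section is tension-controlled.

ε_t ≈ 0.00980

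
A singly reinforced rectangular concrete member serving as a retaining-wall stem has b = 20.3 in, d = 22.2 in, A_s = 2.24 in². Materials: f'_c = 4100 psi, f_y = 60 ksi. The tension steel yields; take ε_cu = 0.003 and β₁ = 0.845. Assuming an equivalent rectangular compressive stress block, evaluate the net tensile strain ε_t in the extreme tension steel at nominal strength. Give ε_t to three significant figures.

ε_t ≈ 0.0266

a = A_s f_y/(0.85 f'_c b) = 1.900 in.
β₁ = 0.845, so c = a/β₁ = 1.900/0.845 = 2.249 in.
From the linear strain diagram with ε_cu = 0.003: ε_t = 0.003 (d − c)/c = 0.003 × (22.2 − 2.249)/2.249 = 0.0266.
Since ε_t ≥ 0.005, the section is tension-controlled.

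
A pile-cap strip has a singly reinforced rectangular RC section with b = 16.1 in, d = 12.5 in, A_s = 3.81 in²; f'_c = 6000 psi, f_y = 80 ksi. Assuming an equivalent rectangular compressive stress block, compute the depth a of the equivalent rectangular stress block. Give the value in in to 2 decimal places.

T = A_s f_y = 3.81 × 80 = 304.8 kips.
a = T/(0.85 f'_c b) = 304.8/(0.85 × 6 × 16.1) = 3.71 in.

a ≈ 3.71 in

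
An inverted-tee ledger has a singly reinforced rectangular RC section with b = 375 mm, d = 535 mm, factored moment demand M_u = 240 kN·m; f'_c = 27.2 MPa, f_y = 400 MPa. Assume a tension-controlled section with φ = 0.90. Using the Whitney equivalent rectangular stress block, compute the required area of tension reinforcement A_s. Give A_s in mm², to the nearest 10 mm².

A_s ≈ 1320 mm²

M_n = M_u/φ = 240/0.90 = 266.667 kN·m.
With M_n = 0.85 f'_c a b (d − a/2), solve the quadratic for a:
a = d − √(d² − 2M_n/(0.85 f'_c b)) = 535 − √(535² − 2 × 266.667×10⁶/(0.85 × 27.2 × 375)) = 60.96 mm.
A_s = 0.85 f'_c a b / f_y = 0.85 × 27.2 × 60.96 × 375 / 400 = 1321.3 mm².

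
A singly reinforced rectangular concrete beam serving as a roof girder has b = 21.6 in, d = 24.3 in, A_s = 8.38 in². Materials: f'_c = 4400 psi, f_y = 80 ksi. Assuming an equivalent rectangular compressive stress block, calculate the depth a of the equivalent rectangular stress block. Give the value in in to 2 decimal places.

T = A_s f_y = 8.38 × 80 = 670.4 kips.
a = T/(0.85 f'_c b) = 670.4/(0.85 × 4.4 × 21.6) = 8.30 in.

a ≈ 8.30 in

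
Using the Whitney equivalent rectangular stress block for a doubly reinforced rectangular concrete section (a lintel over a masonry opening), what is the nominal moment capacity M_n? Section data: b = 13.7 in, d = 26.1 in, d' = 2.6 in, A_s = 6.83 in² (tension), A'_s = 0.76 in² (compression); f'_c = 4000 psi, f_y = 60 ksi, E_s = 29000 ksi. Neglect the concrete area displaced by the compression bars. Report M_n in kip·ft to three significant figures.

Assume both steels yield.
a = (A_s − A'_s) f_y/(0.85 f'_c b) = (6.83 − 0.76) × 60/(0.85 × 4 × 13.7) = 7.819 in.
c = a/β₁ = 7.819/0.85 = 9.199 in; ε'_s = 0.003(c − d')/c = 0.0022 ≥ ε_y = 0.0021, so the compression steel yields.
M_n = (A_s − A'_s) f_y (d − a/2) + A'_s f_y (d − d') = 364.2 × (26.1 − 3.9095) + 45.6 × (26.1 − 2.6) = 8081.8 + 1071.6 = 9153.4 kip·in = 9153.4/12 = 762.78 kip·ft.

M_n ≈ 763 kip·ft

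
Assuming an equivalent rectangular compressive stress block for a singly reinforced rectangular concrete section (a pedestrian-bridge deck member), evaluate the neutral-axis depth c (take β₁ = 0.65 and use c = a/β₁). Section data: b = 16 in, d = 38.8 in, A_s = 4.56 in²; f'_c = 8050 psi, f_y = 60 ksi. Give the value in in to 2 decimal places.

T = A_s f_y = 4.56 × 60 = 273.6 kips.
a = T/(0.85 f'_c b) = 273.6/(0.85 × 8.05 × 16) = 2.4991 in.
With β₁ = 0.65, c = a/β₁ = 2.4991/0.65 = 3.84 in.

c ≈ 3.84 in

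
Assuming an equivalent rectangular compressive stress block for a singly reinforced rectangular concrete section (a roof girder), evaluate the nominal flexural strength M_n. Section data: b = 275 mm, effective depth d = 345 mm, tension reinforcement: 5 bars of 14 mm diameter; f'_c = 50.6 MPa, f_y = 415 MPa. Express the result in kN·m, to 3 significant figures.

A_s = 5 × 154 = 770 mm².
T = A_s f_y = 770 × 415 = 319550 N = 319.55 kN.
From C = T: a = T/(0.85 f'_c b) = 319550/(0.85 × 50.6 × 275) = 27.02 mm.
M_n = T(d − a/2) = 319.55 kN × (345 − 13.51) mm = 105.93 kN·m.

M_n ≈ 106 kN·m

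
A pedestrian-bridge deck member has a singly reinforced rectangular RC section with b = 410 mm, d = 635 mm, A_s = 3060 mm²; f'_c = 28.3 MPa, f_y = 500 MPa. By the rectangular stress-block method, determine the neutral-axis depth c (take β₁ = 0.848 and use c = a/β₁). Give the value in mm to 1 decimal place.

c ≈ 182.9 mm

T = A_s f_y = 3060 × 500 = 1530000 N = 1530 kN.
Setting C = 0.85 f'_c a b equal to T: a = 1530000/(0.85 × 28.3 × 410) = 155.132 mm.
With β₁ = 0.848, c = a/β₁ = 155.132/0.848 = 182.9 mm.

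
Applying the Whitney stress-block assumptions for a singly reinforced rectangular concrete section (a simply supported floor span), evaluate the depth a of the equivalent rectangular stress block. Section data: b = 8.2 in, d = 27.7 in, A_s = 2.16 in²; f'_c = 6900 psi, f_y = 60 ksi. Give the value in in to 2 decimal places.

T = A_s f_y = 2.16 × 60 = 129.6 kips.
a = T/(0.85 f'_c b) = 129.6/(0.85 × 6.9 × 8.2) = 2.69 in.

a ≈ 2.69 in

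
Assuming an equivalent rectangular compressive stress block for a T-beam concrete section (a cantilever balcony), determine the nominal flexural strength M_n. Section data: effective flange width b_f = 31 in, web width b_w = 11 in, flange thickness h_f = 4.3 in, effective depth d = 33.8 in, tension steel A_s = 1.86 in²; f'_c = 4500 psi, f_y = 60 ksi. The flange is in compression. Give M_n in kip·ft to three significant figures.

M_n ≈ 310 kip·ft

Tension: T = A_s f_y = 1.86 × 60 = 111.6 kips.
Try a within the flange: a = T/(0.85 f'_c b_f) = 111.6/(0.85 × 4.5 × 31) = 0.941 in.
Since a = 0.941 ≤ h_f = 4.3 in, the stress block lies entirely in the flange; analyse as a rectangular beam of width b_f.
M_n = T(d − a/2) = 111.6 × (33.8 − 0.4705) = 3719.6 kip·in.
M_n = 3719.6/12 = 309.97 kip·ft.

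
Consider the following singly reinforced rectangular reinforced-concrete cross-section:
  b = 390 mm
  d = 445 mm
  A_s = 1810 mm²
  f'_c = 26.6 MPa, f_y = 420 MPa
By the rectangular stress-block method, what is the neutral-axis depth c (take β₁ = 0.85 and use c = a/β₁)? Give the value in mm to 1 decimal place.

T = A_s f_y = 1810 × 420 = 760200 N = 760.2 kN.
Setting C = 0.85 f'_c a b equal to T: a = 760200/(0.85 × 26.6 × 390) = 86.211 mm.
With β₁ = 0.85, c = a/β₁ = 86.211/0.85 = 101.4 mm.

c ≈ 101.4 mm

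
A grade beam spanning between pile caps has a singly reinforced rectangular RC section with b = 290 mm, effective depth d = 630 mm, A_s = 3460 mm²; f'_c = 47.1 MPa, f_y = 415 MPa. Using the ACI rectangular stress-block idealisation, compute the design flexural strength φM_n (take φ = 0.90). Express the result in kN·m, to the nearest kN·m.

φM_n ≈ 734 kN·m

T = A_s f_y = 3460 × 415 = 1435900 N = 1435.9 kN.
From C = T: a = T/(0.85 f'_c b) = 1435900/(0.85 × 47.1 × 290) = 123.68 mm.
M_n = T(d − a/2) = 1435.9 kN × (630 − 61.84) mm = 815.82 kN·m.
φM_n = 0.90 × 815.82 = 734.24 kN·m.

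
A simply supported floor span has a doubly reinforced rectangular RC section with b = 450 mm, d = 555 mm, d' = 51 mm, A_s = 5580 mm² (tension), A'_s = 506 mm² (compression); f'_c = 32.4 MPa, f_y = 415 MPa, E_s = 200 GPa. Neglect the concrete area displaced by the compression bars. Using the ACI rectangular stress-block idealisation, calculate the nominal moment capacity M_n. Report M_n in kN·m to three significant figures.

Assume both tension and compression steel yield.
Net tension couple steel: A_s − A'_s = 5074 mm².
a = (A_s − A'_s) f_y / (0.85 f'_c b) = 2105710/(0.85 × 32.4 × 450) = 169.91 mm.
c = a/β₁ = 169.91/0.819 = 207.46 mm; ε'_s = 0.003(c − d')/c = 0.0023 ≥ f_y/E_s = 0.0021, so compression steel does yield.
M_n = (A_s − A'_s) f_y (d − a/2) + A'_s f_y (d − d') = [2105710 × (555 − 84.955) + 209990 × (555 − 51)] × 10⁻⁶ = 989.78 + 105.83 = 1095.61 kN·m.

M_n ≈ 1100 kN·m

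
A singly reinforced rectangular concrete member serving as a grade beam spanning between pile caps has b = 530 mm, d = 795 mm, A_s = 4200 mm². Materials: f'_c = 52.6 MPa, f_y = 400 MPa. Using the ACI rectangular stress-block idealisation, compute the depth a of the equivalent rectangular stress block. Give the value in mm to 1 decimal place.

a ≈ 70.9 mm

T = A_s f_y = 4200 × 400 = 1680000 N = 1680 kN.
Setting C = 0.85 f'_c a b equal to T: a = 1680000/(0.85 × 52.6 × 530) = 70.9 mm.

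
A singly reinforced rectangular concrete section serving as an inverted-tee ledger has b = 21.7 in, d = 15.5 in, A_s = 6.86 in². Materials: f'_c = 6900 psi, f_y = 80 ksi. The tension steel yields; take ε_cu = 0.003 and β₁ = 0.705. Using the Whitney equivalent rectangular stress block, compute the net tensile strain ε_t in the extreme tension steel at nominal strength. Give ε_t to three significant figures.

a = A_s f_y/(0.85 f'_c b) = 4.312 in.
β₁ = 0.705, so c = a/β₁ = 4.312/0.705 = 6.116 in.
From the linear strain diagram with ε_cu = 0.003: ε_t = 0.003 (d − c)/c = 0.003 × (15.5 − 6.116)/6.116 = 0.00460.
ε_t is between 0.004 and 0.005 — transition zone.

ε_t ≈ 0.00460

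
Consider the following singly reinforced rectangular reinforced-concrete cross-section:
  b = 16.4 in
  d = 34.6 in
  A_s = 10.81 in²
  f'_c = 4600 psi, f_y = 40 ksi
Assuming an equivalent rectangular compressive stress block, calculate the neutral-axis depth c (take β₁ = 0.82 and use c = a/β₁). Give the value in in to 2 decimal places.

c ≈ 8.22 in

T = A_s f_y = 10.81 × 40 = 432.4 kips.
a = T/(0.85 f'_c b) = 432.4/(0.85 × 4.6 × 16.4) = 6.7432 in.
With β₁ = 0.82, c = a/β₁ = 6.7432/0.82 = 8.22 in.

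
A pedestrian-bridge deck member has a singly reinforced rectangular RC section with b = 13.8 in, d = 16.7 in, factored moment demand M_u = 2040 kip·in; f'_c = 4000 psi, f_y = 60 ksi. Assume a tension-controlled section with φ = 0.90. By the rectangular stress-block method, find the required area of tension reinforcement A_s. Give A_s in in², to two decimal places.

A_s ≈ 2.50 in²

M_n = M_u/φ = 2040/0.90 = 2266.67 kip·in.
From M_n = 0.85 f'_c a b (d − a/2):
a = d − √(d² − 2M_n/(0.85 f'_c b)) = 16.7 − √(16.7² − 2 × 2266.67/(0.85 × 4 × 13.8)) = 3.199 in.
A_s = 0.85 f'_c a b / f_y = 0.85 × 4 × 3.199 × 13.8 / 60 = 2.502 in².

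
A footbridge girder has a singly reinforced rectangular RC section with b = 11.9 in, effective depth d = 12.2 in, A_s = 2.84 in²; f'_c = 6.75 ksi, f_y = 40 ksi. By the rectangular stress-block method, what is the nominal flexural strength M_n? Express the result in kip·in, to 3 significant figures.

T = A_s f_y = 2.84 × 40 = 113.6 kips.
a = T/(0.85 f'_c b) = 113.6/(0.85 × 6.75 × 11.9) = 1.664 in.
M_n = T(d − a/2) = 113.6 × (12.2 − 0.832) = 1291.4 kip·in.

M_n ≈ 1290 kip·in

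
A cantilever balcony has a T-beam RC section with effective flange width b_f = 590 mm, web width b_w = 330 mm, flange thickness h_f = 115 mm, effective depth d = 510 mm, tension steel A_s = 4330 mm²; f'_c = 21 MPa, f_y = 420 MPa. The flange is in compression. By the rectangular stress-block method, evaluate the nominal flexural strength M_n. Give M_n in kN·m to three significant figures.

Tension: T = A_s f_y = 4330 × 420 = 1818600 N.
Try a within the flange: a = T/(0.85 f'_c b_f) = 1818600/(0.85 × 21 × 590) = 172.68 mm.
a = 172.68 > h_f = 115 mm: the block extends into the web. Split into flange-overhang and web parts.
C_f = 0.85 f'_c (b_f − b_w) h_f = 0.85 × 21 × (590 − 330) × 115 = 533715 N.
Remaining web compression depth: a_w = (T − C_f)/(0.85 f'_c b_w) = (1818600 − 533715)/(0.85 × 21 × 330) = 218.13 mm.
M_n = C_f(d − h_f/2) + (T − C_f)(d − a_w/2) = 533715 × (510 − 57.5) + 1284885 × (510 − 109.065) = 241.51 + 515.16 = 756.67 × 10⁶ N·mm.
M_n = 756.67 kN·m.

M_n ≈ 757 kN·m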